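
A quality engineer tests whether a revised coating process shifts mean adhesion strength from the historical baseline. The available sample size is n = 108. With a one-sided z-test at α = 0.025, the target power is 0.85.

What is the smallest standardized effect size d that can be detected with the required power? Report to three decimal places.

d ≈ 0.288

Required noncentrality: δ = z_{0.025} + z_{0.15} = 1.960 + 1.036 = 2.996.
δ = d·√n ⇒ d = δ/√n = 2.996/√108 = 0.2883.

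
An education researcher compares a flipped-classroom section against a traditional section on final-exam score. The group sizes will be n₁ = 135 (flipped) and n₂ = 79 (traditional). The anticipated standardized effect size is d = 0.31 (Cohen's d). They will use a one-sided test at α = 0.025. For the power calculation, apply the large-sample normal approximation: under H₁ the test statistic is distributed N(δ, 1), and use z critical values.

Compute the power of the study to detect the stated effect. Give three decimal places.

Noncentrality parameter: δ = d / √(1/n₁ + 1/n₂) = 0.31 / √(1/135 + 1/79) = 2.1884
Critical value for a one-sided test at α = 0.025: z_α = 1.960.
Power = Φ(δ − 1.960) = Φ(0.228) = 0.5904.

Power ≈ 0.590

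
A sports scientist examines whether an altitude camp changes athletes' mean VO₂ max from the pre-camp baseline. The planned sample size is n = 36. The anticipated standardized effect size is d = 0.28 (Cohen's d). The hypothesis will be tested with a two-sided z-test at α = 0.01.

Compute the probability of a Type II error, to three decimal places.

Noncentrality parameter: δ = d·√n = 0.28 × √36 = 1.6800
Critical value for a two-sided test at α = 0.01: z_{α/2} = 2.576.
Power = Φ(δ − 2.576) + Φ(−δ − 2.576) = Φ(-0.896) + Φ(-4.256) = 0.1852 + 0.0000 = 0.1852.
Type II error: β = 1 − power = 1 − 0.1852 = 0.8148.

β ≈ 0.815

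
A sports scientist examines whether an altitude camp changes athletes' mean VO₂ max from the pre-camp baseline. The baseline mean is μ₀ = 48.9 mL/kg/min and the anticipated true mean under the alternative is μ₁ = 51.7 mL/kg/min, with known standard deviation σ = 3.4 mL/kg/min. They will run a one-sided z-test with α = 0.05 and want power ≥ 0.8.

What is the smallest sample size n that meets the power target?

Standardized effect: d = |μ₁ − μ₀| / σ = |51.7 − 48.9| / 3.4 = 0.8235
Set Φ(δ − 1.645) = 0.8; then δ − 1.645 = Φ⁻¹(0.8) = 0.842, giving δ = 2.486.
δ = d·√n ⇒ n = (δ/d)² = (2.486 / 0.8235)² = 9.12.
Round up to the next whole unit.

n = 10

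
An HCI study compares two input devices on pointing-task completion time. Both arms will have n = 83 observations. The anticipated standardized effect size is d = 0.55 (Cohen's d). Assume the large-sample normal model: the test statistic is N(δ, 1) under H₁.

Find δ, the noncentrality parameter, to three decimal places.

δ = d·√(n/2) = 0.55 × √(83/2) = 3.5431

δ ≈ 3.543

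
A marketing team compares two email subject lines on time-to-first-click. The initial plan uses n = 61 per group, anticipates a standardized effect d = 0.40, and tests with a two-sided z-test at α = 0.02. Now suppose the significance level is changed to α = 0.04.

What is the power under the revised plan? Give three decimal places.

Power ≈ 0.562

δ = d·√(n/2) = 0.40 × √(61/2) = 2.2091 (unchanged). New critical value: z_{0.02} = 2.054.
Revised power = Φ(δ − 2.054) + Φ(−δ − 2.054) = Φ(0.155) + Φ(-4.263) = 0.5617 + 0.0000 = 0.5617.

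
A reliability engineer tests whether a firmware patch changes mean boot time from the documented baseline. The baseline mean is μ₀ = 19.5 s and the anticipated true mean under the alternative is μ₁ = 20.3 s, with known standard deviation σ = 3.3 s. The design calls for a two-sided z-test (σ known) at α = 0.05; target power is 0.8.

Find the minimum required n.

n = 134

Standardized effect: d = |μ₁ − μ₀| / σ = |20.3 − 19.5| / 3.3 = 0.2424
Set Φ(δ − 1.960) = 0.8; then δ − 1.960 = Φ⁻¹(0.8) = 0.842, giving δ = 2.802.
(Ignoring the negligible lower-tail rejection probability gives the usual closed-form inversion.)
δ = d·√n ⇒ n = (δ/d)² = (2.802 / 0.2424)² = 133.55.
Round up to the next whole unit.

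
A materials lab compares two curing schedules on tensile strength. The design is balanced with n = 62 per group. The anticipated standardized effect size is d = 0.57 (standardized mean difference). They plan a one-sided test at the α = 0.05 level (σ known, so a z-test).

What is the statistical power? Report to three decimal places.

Power ≈ 0.937

Noncentrality parameter: δ = d·√(n/2) = 0.57 × √(62/2) = 3.1736
One-sided α = 0.05 → critical value z_{0.05} = 1.645.
Power = P(Z > 1.645 − δ) = Φ(1.529) = 0.9368.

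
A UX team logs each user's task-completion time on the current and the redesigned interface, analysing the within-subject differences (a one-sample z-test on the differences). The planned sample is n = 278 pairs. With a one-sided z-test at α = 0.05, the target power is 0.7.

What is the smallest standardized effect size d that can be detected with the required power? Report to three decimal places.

Need Φ(δ − 1.645) = 0.7, so δ = 1.645 + 0.524 = 2.169.
δ = d·√n ⇒ d = δ/√n = 2.169/√278 = 0.1301.

d ≈ 0.130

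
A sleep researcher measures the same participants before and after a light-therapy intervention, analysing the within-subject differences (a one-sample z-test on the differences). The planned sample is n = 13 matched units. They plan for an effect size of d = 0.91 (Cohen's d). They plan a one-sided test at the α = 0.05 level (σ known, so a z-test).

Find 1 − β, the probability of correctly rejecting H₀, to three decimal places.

Power ≈ 0.949

Noncentrality parameter: δ = d·√n = 0.91 × √13 = 3.2811
Critical value for a one-sided test at α = 0.05: z_α = 1.645.
Power = Φ(δ − 1.645) = Φ(1.636) = 0.9491.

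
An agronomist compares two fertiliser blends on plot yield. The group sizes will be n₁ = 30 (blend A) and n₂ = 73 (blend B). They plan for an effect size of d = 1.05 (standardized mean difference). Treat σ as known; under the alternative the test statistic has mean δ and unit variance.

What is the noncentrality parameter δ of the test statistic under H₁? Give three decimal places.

The noncentrality parameter scales effect size by the design's sample-size factor: δ = d / √(1/n₁ + 1/n₂) = 1.05 / √(1/30 + 1/73) = 4.8416

δ ≈ 4.842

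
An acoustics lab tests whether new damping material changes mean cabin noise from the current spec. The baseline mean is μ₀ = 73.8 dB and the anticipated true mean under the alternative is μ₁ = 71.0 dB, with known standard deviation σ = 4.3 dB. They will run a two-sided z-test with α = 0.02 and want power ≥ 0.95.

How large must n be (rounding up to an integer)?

n = 38

Standardized effect: d = |μ₁ − μ₀| / σ = |71.0 − 73.8| / 4.3 = 0.6512
Set Φ(δ − 2.326) = 0.95; then δ − 2.326 = Φ⁻¹(0.95) = 1.645, giving δ = 3.971.
(Ignoring the negligible lower-tail rejection probability gives the usual closed-form inversion.)
δ = d·√n ⇒ n = (δ/d)² = (3.971 / 0.6512)² = 37.19.
Rounding up, n = 38.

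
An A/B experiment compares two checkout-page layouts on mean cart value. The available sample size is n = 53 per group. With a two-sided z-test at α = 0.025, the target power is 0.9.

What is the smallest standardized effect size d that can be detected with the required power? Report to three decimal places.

Required noncentrality: δ = z_{0.0125} + z_{0.10} = 2.241 + 1.282 = 3.523.
(Lower-tail contribution to power is negligible for δ > 0.)
δ = d·√(n/2) ⇒ d = δ/√(n/2) = 3.523/√(53/2) = 0.6844.

d ≈ 0.684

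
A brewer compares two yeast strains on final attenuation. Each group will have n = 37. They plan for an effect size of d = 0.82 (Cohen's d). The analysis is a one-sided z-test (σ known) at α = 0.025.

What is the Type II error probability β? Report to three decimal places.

β ≈ 0.059

Noncentrality parameter: λ = d·√(n/2) = 0.82 × √(37/2) = 3.5270
Critical value for a one-sided test at α = 0.025: z_α = 1.960.
Power = Φ(λ − 1.960) = Φ(1.567) = 0.9414.
Type II error: β = 1 − power = 1 − 0.9414 = 0.0586.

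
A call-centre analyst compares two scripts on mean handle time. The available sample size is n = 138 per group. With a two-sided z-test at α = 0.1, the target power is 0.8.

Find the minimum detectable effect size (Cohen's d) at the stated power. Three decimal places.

d ≈ 0.299

Required noncentrality: δ = z_{0.05} + z_{0.20} = 1.645 + 0.842 = 2.486.
(The second rejection-region term Φ(−δ − z_{α/2}) is negligible and dropped.)
δ = d·√(n/2) ⇒ d = δ/√(n/2) = 2.486/√(138/2) = 0.2993.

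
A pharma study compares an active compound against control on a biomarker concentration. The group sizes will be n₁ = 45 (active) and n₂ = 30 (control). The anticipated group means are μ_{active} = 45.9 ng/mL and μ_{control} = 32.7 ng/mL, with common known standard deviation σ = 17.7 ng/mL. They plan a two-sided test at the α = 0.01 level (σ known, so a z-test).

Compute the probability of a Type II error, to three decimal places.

β ≈ 0.278

Standardized effect: d = |μ_{active} − μ_{control}| / σ = |45.9 − 32.7| / 17.7 = 0.7458
Noncentrality parameter: δ = d / √(1/n₁ + 1/n₂) = 0.7458 / √(1/45 + 1/30) = 3.1640
Critical value for a two-sided test at α = 0.01: z_{α/2} = 2.576.
Power = Φ(δ − 2.576) + Φ(−δ − 2.576) = Φ(0.588) + Φ(-5.740) = 0.7218 + 0.0000 = 0.7218.
Type II error: β = 1 − power = 1 − 0.7218 = 0.2782.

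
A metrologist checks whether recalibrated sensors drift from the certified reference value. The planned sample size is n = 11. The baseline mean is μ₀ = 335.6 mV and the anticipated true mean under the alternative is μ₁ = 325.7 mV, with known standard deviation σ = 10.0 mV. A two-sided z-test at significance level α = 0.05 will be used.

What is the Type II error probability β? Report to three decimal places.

Standardized effect: d = |μ₁ − μ₀| / σ = |325.7 − 335.6| / 10.0 = 0.9900
Noncentrality parameter: δ = d·√n = 0.9900 × √11 = 3.2835
Critical value for a two-sided test at α = 0.05: z_{α/2} = 1.960.
Power = Φ(δ − 1.960) + Φ(−δ − 1.960) = Φ(1.323) + Φ(-5.243) = 0.9072 + 0.0000 = 0.9072.
Type II error: β = 1 − power = 1 − 0.9072 = 0.0928.

β ≈ 0.093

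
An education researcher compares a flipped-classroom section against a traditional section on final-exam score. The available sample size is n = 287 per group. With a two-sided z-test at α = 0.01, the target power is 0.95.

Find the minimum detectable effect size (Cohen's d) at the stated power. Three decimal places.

d ≈ 0.352

Required noncentrality: δ = z_{0.005} + z_{0.05} = 2.576 + 1.645 = 4.221.
(The second rejection-region term Φ(−δ − z_{α/2}) is negligible and dropped.)
δ = d·√(n/2) ⇒ d = δ/√(n/2) = 4.221/√(287/2) = 0.3523.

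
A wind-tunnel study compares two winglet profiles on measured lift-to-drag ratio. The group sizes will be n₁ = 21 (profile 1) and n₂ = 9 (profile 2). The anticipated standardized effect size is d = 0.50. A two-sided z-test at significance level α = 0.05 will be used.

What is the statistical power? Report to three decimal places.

Noncentrality parameter: δ = d / √(1/n₁ + 1/n₂) = 0.50 / √(1/21 + 1/9) = 1.2550
Two-sided α = 0.05 → critical value z_{0.025} = 1.960.
Power = Φ(δ − 1.960) + Φ(−δ − 1.960) = Φ(-0.705) + Φ(-3.215) = 0.2404 + 0.0007 = 0.2411.

Power ≈ 0.241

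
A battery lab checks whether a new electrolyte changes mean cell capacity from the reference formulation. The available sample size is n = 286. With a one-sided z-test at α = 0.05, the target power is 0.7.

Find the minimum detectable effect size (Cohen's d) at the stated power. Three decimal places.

d ≈ 0.128

Need Φ(δ − 1.645) = 0.7, so δ = 1.645 + 0.524 = 2.169.
δ = d·√n ⇒ d = δ/√n = 2.169/√286 = 0.1283.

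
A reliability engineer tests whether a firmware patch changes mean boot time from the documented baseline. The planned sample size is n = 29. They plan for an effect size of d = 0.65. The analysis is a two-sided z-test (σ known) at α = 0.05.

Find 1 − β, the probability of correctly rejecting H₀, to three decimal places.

Noncentrality parameter: δ = d·√n = 0.65 × √29 = 3.5004
Two-sided α = 0.05 → critical value z_{0.025} = 1.960.
Power = Φ(δ − 1.960) + Φ(−δ − 1.960) = Φ(1.540) + Φ(-5.460) = 0.9383 + 0.0000 = 0.9383.

Power ≈ 0.938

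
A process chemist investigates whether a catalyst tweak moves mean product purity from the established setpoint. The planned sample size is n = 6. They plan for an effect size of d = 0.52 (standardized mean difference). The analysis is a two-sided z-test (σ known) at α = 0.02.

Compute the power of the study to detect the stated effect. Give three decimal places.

Power ≈ 0.146

Noncentrality parameter: δ = d·√n = 0.52 × √6 = 1.2737
Two-sided α = 0.02 → critical value z_{0.01} = 2.326.
Power = Φ(δ − 2.326) + Φ(−δ − 2.326) = Φ(-1.053) + Φ(-3.600) = 0.1463 + 0.0002 = 0.1464.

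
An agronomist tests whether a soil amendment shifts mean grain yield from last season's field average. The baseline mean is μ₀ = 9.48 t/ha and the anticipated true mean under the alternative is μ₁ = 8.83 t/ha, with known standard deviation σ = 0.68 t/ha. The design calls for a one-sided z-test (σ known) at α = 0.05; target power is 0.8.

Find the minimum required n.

n = 7

Standardized effect: d = |μ₁ − μ₀| / σ = |8.83 − 9.48| / 0.68 = 0.9559
Set Φ(δ − 1.645) = 0.8; then δ − 1.645 = Φ⁻¹(0.8) = 0.842, giving δ = 2.486.
δ = d·√n ⇒ n = (δ/d)² = (2.486 / 0.9559)² = 6.77.
Rounding up, n = 7.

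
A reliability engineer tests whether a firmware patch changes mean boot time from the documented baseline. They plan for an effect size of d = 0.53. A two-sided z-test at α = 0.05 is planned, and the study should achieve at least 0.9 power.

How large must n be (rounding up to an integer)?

Set Φ(δ − 1.960) = 0.9; then δ − 1.960 = Φ⁻¹(0.9) = 1.282, giving δ = 3.242.
(The Φ(−δ − z_{α/2}) term is vanishingly small for δ > 0 and is dropped in the standard sample-size formula.)
δ = d·√n ⇒ n = (δ/d)² = (3.242 / 0.53)² = 37.41.
Round up to the next whole unit.

n = 38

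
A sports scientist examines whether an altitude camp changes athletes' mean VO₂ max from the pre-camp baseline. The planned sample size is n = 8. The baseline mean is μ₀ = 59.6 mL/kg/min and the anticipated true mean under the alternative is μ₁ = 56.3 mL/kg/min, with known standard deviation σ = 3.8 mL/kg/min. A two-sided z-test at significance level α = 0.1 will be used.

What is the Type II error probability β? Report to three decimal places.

β ≈ 0.209

Standardized effect: d = |μ₁ − μ₀| / σ = |56.3 − 59.6| / 3.8 = 0.8684
Noncentrality parameter: δ = d·√n = 0.8684 × √8 = 2.4563
Two-sided α = 0.1 → critical value z_{0.05} = 1.645.
Power = Φ(δ − 1.645) + Φ(−δ − 1.645) = Φ(0.811) + Φ(-4.101) = 0.7914 + 0.0000 = 0.7915.
Type II error: β = 1 − power = 1 − 0.7915 = 0.2085.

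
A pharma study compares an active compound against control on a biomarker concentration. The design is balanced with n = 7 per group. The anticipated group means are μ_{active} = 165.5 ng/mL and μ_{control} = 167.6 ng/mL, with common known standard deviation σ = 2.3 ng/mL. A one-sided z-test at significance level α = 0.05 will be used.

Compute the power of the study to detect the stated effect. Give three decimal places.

Power ≈ 0.525

Standardized effect: d = |μ_{active} − μ_{control}| / σ = |165.5 − 167.6| / 2.3 = 0.9130
Noncentrality parameter: δ = d·√(n/2) = 0.9130 × √(7/2) = 1.7081
Critical value for a one-sided test at α = 0.05: z_α = 1.645.
Power = Φ(δ − 1.645) = Φ(0.063) = 0.5252.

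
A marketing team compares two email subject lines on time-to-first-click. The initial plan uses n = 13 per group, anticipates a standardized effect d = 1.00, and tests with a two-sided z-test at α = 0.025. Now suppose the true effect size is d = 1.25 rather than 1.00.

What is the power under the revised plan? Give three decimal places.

With d = 1.25: δ = d·√(n/2) = 1.25 × √(13/2) = 3.1869. Critical value z_{0.0125} = 2.241.
Revised power = Φ(δ − 2.241) + Φ(−δ − 2.241) = Φ(0.945) + Φ(-5.428) = 0.8278 + 0.0000 = 0.8278.

Power ≈ 0.828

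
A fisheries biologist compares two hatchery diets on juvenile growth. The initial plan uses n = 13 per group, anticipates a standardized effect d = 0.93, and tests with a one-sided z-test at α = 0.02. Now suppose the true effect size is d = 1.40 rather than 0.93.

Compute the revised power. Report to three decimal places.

Power ≈ 0.935

With d = 1.40: δ = d·√(n/2) = 1.40 × √(13/2) = 3.5693. Critical value z_{0.02} = 2.054.
Revised power = P(Z > 2.054 − δ) = Φ(1.516) = 0.9352.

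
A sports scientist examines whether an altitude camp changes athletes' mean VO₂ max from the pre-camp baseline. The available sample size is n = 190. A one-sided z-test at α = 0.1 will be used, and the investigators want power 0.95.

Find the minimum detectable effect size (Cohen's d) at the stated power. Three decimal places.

Need Φ(δ − 1.282) = 0.95, so δ = 1.282 + 1.645 = 2.926.
δ = d·√n ⇒ d = δ/√n = 2.926/√190 = 0.2123.

d ≈ 0.212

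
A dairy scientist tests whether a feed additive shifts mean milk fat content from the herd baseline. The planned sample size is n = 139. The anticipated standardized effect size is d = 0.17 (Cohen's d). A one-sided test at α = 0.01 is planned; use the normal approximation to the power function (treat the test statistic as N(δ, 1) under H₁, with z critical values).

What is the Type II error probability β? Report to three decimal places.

Noncentrality parameter: δ = d·√n = 0.17 × √139 = 2.0043
Critical value for a one-sided test at α = 0.01: z_α = 2.326.
Power = Φ(δ − 2.326) = Φ(-0.322) = 0.3737.
Type II error: β = 1 − power = 1 − 0.3737 = 0.6263.

β ≈ 0.626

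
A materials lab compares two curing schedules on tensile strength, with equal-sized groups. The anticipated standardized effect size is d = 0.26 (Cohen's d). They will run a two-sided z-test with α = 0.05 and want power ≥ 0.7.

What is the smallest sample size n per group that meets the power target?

For power 0.7 need Φ(δ − z_{0.025}) = 0.7, so δ = z_{0.025} + z_{0.30} = 1.960 + 0.524 = 2.484.
(For δ > 0 the lower-tail rejection region contributes negligibly to power, so the one-term inversion is standard.)
δ = d·√(n/2) ⇒ n = 2(δ/d)² = 2 × (2.484 / 0.26)² = 182.61.
Round up to the next whole unit.

n = 183 per group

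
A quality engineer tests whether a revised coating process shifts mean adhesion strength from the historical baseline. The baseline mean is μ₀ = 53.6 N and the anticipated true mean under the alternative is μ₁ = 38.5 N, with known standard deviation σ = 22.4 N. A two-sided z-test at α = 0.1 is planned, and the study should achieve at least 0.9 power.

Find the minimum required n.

n = 19

Standardized effect: d = |μ₁ − μ₀| / σ = |38.5 − 53.6| / 22.4 = 0.6741
For power 0.9 need Φ(δ − z_{0.05}) = 0.9, so δ = z_{0.05} + z_{0.10} = 1.645 + 1.282 = 2.926.
(Ignoring the negligible lower-tail rejection probability gives the usual closed-form inversion.)
δ = d·√n ⇒ n = (δ/d)² = (2.926 / 0.6741)² = 18.85.
Round up to the next whole unit.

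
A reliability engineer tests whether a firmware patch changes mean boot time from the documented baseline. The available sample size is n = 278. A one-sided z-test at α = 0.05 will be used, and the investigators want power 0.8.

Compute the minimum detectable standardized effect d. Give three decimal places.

Need Φ(δ − 1.645) = 0.8, so δ = 1.645 + 0.842 = 2.486.
δ = d·√n ⇒ d = δ/√n = 2.486/√278 = 0.1491.

d ≈ 0.149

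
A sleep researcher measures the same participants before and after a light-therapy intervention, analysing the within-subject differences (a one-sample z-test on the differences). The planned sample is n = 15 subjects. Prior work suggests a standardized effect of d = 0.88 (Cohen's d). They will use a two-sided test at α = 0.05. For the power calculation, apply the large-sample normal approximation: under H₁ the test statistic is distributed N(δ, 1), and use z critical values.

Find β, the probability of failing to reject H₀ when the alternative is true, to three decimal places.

β ≈ 0.074

Noncentrality parameter: δ = d·√n = 0.88 × √15 = 3.4082
Two-sided α = 0.05 → critical value z_{0.025} = 1.960.
Power = Φ(δ − 1.960) + Φ(−δ − 1.960) = Φ(1.448) + Φ(-5.368) = 0.9262 + 0.0000 = 0.9262.
Type II error: β = 1 − power = 1 − 0.9262 = 0.0738.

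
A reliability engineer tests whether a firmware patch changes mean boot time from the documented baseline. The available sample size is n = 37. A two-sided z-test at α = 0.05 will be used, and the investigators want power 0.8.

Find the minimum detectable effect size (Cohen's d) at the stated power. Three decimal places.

Required noncentrality: δ = z_{0.025} + z_{0.20} = 1.960 + 0.842 = 2.802.
(Lower-tail contribution to power is negligible for δ > 0.)
δ = d·√n ⇒ d = δ/√n = 2.802/√37 = 0.4606.

d ≈ 0.461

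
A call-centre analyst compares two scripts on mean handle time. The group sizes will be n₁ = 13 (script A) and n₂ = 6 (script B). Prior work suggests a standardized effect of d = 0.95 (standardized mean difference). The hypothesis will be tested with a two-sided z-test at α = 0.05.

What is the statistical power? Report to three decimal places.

Noncentrality parameter: δ = d / √(1/n₁ + 1/n₂) = 0.95 / √(1/13 + 1/6) = 1.9248
Critical value for a two-sided test at α = 0.05: z_{α/2} = 1.960.
Power = Φ(δ − 1.960) + Φ(−δ − 1.960) = Φ(-0.035) + Φ(-3.885) = 0.4860 + 0.0001 = 0.4860.

Power ≈ 0.486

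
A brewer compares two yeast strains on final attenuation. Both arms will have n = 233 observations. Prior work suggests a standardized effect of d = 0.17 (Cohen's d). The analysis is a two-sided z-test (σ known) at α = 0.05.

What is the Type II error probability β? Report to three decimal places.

Noncentrality parameter: δ = d·√(n/2) = 0.17 × √(233/2) = 1.8349
Two-sided α = 0.05 → critical value z_{0.025} = 1.960.
Power = Φ(δ − 1.960) + Φ(−δ − 1.960) = Φ(-0.125) + Φ(-3.795) = 0.4502 + 0.0001 = 0.4503.
Type II error: β = 1 − power = 1 − 0.4503 = 0.5497.

β ≈ 0.550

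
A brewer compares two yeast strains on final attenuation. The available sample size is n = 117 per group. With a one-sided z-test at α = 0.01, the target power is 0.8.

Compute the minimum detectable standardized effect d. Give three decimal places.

Need Φ(δ − 2.326) = 0.8, so δ = 2.326 + 0.842 = 3.168.
δ = d·√(n/2) ⇒ d = δ/√(n/2) = 3.168/√(117/2) = 0.4142.

d ≈ 0.414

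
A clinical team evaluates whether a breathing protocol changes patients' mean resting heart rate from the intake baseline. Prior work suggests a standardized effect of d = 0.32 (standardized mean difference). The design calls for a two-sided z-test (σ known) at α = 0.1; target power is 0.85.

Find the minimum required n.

n = 71

For power 0.85 need Φ(δ − z_{0.05}) = 0.85, so δ = z_{0.05} + z_{0.15} = 1.645 + 1.036 = 2.681.
(For δ > 0 the lower-tail rejection region contributes negligibly to power, so the one-term inversion is standard.)
δ = d·√n ⇒ n = (δ/d)² = (2.681 / 0.32)² = 70.21.
Round up to the next whole unit.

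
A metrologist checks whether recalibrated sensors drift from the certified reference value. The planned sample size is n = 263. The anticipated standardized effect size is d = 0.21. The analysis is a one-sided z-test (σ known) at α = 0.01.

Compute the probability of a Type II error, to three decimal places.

Noncentrality parameter: δ = d·√n = 0.21 × √263 = 3.4056
Critical value for a one-sided test at α = 0.01: z_α = 2.326.
Power = P(Z > 2.326 − δ) = Φ(1.079) = 0.8598.
Type II error: β = 1 − power = 1 − 0.8598 = 0.1402.

β ≈ 0.140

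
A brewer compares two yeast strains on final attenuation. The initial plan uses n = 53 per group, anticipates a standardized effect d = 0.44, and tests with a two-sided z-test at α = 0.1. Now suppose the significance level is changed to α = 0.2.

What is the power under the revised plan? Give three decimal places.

δ = d·√(n/2) = 0.44 × √(53/2) = 2.2650 (unchanged). New critical value: z_{0.1} = 1.282.
Revised power = Φ(δ − 1.282) + Φ(−δ − 1.282) = Φ(0.983) + Φ(-3.547) = 0.8373 + 0.0002 = 0.8375.

Power ≈ 0.838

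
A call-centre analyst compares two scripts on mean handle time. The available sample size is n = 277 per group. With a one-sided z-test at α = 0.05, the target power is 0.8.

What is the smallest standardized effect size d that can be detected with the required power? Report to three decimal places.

d ≈ 0.211

Need Φ(δ − 1.645) = 0.8, so δ = 1.645 + 0.842 = 2.486.
δ = d·√(n/2) ⇒ d = δ/√(n/2) = 2.486/√(277/2) = 0.2113.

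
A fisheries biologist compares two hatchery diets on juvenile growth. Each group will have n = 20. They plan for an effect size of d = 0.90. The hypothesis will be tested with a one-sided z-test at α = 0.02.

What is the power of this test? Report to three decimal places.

Noncentrality parameter: δ = d·√(n/2) = 0.90 × √(20/2) = 2.8460
Critical value for a one-sided test at α = 0.02: z_α = 2.054.
Power = Φ(δ − 2.054) = Φ(0.792) = 0.7859.

Power ≈ 0.786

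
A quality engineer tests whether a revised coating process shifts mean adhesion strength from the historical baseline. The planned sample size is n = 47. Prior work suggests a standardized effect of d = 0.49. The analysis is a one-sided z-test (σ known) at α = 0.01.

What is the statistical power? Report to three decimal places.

Power ≈ 0.849

Noncentrality parameter: δ = d·√n = 0.49 × √47 = 3.3593
One-sided α = 0.01 → critical value z_{0.01} = 2.326.
Power = Φ(δ − 2.326) = Φ(1.033) = 0.8492.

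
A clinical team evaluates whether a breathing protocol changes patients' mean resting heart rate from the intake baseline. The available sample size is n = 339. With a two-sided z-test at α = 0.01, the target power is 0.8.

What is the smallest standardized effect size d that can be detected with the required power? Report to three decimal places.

Need Φ(δ − 2.576) = 0.8, so δ = 2.576 + 0.842 = 3.417.
(The second rejection-region term Φ(−δ − z_{α/2}) is negligible and dropped.)
δ = d·√n ⇒ d = δ/√n = 3.417/√339 = 0.1856.

d ≈ 0.186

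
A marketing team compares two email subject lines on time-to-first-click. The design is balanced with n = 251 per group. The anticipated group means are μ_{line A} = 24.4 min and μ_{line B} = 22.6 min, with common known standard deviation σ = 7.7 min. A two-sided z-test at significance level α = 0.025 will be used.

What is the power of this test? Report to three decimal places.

Power ≈ 0.647

Standardized effect: d = |μ_{line A} − μ_{line B}| / σ = |24.4 − 22.6| / 7.7 = 0.2338
Noncentrality parameter: δ = d·√(n/2) = 0.2338 × √(251/2) = 2.6188
Two-sided α = 0.025 → critical value z_{0.0125} = 2.241.
Power = Φ(δ − 2.241) + Φ(−δ − 2.241) = Φ(0.377) + Φ(-4.860) = 0.6471 + 0.0000 = 0.6471.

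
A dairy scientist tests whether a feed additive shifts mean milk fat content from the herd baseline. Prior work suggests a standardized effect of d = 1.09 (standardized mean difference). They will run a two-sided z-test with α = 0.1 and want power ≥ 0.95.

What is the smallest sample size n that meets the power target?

For power 0.95 need Φ(δ − z_{0.05}) = 0.95, so δ = z_{0.05} + z_{0.05} = 1.645 + 1.645 = 3.290.
(The Φ(−δ − z_{α/2}) term is vanishingly small for δ > 0 and is dropped in the standard sample-size formula.)
δ = d·√n ⇒ n = (δ/d)² = (3.290 / 1.09)² = 9.11.
Rounding up, n = 10.

n = 10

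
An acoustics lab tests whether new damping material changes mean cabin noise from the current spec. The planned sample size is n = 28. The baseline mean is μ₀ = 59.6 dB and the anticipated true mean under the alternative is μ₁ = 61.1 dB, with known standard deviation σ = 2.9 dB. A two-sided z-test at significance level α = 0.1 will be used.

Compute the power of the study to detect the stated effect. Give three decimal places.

Power ≈ 0.863

Standardized effect: d = |μ₁ − μ₀| / σ = |61.1 − 59.6| / 2.9 = 0.5172
Noncentrality parameter: δ = d·√n = 0.5172 × √28 = 2.7370
Critical value for a two-sided test at α = 0.1: z_{α/2} = 1.645.
Power = Φ(δ − 1.645) + Φ(−δ − 1.645) = Φ(1.092) + Φ(-4.382) = 0.8626 + 0.0000 = 0.8626.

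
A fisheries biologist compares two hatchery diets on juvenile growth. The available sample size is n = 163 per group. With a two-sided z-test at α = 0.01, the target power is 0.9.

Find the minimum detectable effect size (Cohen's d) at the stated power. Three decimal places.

Required noncentrality: δ = z_{0.005} + z_{0.10} = 2.576 + 1.282 = 3.857.
(The second rejection-region term Φ(−δ − z_{α/2}) is negligible and dropped.)
δ = d·√(n/2) ⇒ d = δ/√(n/2) = 3.857/√(163/2) = 0.4273.

d ≈ 0.427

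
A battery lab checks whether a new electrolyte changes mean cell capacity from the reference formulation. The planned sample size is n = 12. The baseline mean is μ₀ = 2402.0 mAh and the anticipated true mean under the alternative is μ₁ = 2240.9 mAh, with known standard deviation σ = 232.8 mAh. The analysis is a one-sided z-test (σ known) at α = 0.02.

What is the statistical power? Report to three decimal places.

Power ≈ 0.634

Standardized effect: d = |μ₁ − μ₀| / σ = |2240.9 − 2402.0| / 232.8 = 0.6920
Noncentrality parameter: δ = d·√n = 0.6920 × √12 = 2.3972
Critical value for a one-sided test at α = 0.02: z_α = 2.054.
Power = P(Z > 2.054 − δ) = Φ(0.343) = 0.6344.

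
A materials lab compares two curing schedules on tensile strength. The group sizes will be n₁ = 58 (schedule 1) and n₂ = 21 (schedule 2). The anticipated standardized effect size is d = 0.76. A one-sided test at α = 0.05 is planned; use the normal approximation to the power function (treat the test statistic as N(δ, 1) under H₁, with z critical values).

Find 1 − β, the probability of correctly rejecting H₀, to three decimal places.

Noncentrality parameter: δ = d / √(1/n₁ + 1/n₂) = 0.76 / √(1/58 + 1/21) = 2.9842
Critical value for a one-sided test at α = 0.05: z_α = 1.645.
Power = Φ(δ − 1.645) = Φ(1.339) = 0.9098.

Power ≈ 0.910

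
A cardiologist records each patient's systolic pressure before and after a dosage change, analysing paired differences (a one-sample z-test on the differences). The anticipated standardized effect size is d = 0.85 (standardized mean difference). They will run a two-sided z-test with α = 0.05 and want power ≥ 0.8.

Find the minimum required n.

For power 0.8 need Φ(δ − z_{0.025}) = 0.8, so δ = z_{0.025} + z_{0.20} = 1.960 + 0.842 = 2.802.
(Ignoring the negligible lower-tail rejection probability gives the usual closed-form inversion.)
δ = d·√n ⇒ n = (δ/d)² = (2.802 / 0.85)² = 10.86.
Round up to the next whole unit.

n = 11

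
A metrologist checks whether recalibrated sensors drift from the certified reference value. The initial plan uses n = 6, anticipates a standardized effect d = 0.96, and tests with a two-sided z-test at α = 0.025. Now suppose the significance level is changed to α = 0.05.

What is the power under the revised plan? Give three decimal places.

Power ≈ 0.652

δ = d·√n = 0.96 × √6 = 2.3515 (unchanged). New critical value: z_{0.025} = 1.960.
Revised power = Φ(δ − 1.960) + Φ(−δ − 1.960) = Φ(0.392) + Φ(-4.311) = 0.6523 + 0.0000 = 0.6523.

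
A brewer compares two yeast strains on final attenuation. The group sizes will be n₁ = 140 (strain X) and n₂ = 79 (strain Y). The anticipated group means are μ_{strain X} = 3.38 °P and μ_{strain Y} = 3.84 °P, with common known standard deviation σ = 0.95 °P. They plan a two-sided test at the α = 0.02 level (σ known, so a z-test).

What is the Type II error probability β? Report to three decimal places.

Standardized effect: d = |μ_{strain X} − μ_{strain Y}| / σ = |3.38 − 3.84| / 0.95 = 0.4842
Noncentrality parameter: δ = d / √(1/n₁ + 1/n₂) = 0.4842 / √(1/140 + 1/79) = 3.4410
Two-sided α = 0.02 → critical value z_{0.01} = 2.326.
Power = Φ(δ − 2.326) + Φ(−δ − 2.326) = Φ(1.115) + Φ(-5.767) = 0.8675 + 0.0000 = 0.8675.
Type II error: β = 1 − power = 1 − 0.8675 = 0.1325.

β ≈ 0.132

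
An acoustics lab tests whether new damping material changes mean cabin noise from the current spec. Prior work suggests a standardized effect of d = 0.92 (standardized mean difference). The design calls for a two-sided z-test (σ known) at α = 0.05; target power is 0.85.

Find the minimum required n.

For power 0.85 need Φ(δ − z_{0.025}) = 0.85, so δ = z_{0.025} + z_{0.15} = 1.960 + 1.036 = 2.996.
(Ignoring the negligible lower-tail rejection probability gives the usual closed-form inversion.)
δ = d·√n ⇒ n = (δ/d)² = (2.996 / 0.92)² = 10.61.
Round up to the next whole unit.

n = 11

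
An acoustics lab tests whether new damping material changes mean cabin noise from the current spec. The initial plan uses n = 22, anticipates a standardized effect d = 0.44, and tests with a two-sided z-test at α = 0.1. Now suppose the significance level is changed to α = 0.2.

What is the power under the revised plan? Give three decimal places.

Power ≈ 0.783

δ = d·√n = 0.44 × √22 = 2.0638 (unchanged). New critical value: z_{0.1} = 1.282.
Revised power = Φ(δ − 1.282) + Φ(−δ − 1.282) = Φ(0.782) + Φ(-3.345) = 0.7830 + 0.0004 = 0.7834.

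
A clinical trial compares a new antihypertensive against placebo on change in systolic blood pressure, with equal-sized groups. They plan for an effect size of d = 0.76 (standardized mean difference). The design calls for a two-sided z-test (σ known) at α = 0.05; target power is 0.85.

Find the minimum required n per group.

n = 32 per group

Set Φ(δ − 1.960) = 0.85; then δ − 1.960 = Φ⁻¹(0.85) = 1.036, giving δ = 2.996.
(The Φ(−δ − z_{α/2}) term is vanishingly small for δ > 0 and is dropped in the standard sample-size formula.)
δ = d·√(n/2) ⇒ n = 2(δ/d)² = 2 × (2.996 / 0.76)² = 31.09.
Round up to the next whole unit.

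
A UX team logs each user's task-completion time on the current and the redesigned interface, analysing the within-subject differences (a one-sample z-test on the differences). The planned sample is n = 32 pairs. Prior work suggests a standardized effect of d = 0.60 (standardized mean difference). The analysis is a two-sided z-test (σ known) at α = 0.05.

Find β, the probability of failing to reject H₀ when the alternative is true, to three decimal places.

Noncentrality parameter: δ = d·√n = 0.60 × √32 = 3.3941
Two-sided α = 0.05 → critical value z_{0.025} = 1.960.
Power = Φ(δ − 1.960) + Φ(−δ − 1.960) = Φ(1.434) + Φ(-5.354) = 0.9242 + 0.0000 = 0.9242.
Type II error: β = 1 − power = 1 − 0.9242 = 0.0758.

β ≈ 0.076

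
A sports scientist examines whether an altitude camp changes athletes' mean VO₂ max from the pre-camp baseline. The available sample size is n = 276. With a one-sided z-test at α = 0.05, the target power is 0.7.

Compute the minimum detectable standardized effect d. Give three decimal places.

d ≈ 0.131

Required noncentrality: δ = z_{0.05} + z_{0.30} = 1.645 + 0.524 = 2.169.
δ = d·√n ⇒ d = δ/√n = 2.169/√276 = 0.1306.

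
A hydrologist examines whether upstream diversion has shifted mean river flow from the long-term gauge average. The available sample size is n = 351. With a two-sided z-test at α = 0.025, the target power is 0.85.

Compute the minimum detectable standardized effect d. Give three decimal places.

Need Φ(δ − 2.241) = 0.85, so δ = 2.241 + 1.036 = 3.278.
(Lower-tail contribution to power is negligible for δ > 0.)
δ = d·√n ⇒ d = δ/√n = 3.278/√351 = 0.1750.

d ≈ 0.175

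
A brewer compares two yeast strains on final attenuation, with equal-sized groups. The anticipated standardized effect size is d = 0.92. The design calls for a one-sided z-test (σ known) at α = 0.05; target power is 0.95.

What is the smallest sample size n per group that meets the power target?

Set Φ(δ − 1.645) = 0.95; then δ − 1.645 = Φ⁻¹(0.95) = 1.645, giving δ = 3.290.
δ = d·√(n/2) ⇒ n = 2(δ/d)² = 2 × (3.290 / 0.92)² = 25.57.
Round up to the next whole unit.

n = 26 per group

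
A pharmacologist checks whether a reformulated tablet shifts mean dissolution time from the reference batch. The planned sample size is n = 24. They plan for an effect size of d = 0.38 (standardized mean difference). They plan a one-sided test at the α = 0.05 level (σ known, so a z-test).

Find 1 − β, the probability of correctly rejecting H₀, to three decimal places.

Power ≈ 0.586

Noncentrality parameter: δ = d·√n = 0.38 × √24 = 1.8616
Critical value for a one-sided test at α = 0.05: z_α = 1.645.
Power = Φ(δ − 1.645) = Φ(0.217) = 0.5858.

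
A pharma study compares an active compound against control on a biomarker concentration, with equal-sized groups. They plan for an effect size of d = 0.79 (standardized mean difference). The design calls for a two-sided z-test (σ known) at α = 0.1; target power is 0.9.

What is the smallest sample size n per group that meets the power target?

For power 0.9 need Φ(δ − z_{0.05}) = 0.9, so δ = z_{0.05} + z_{0.10} = 1.645 + 1.282 = 2.926.
(Ignoring the negligible lower-tail rejection probability gives the usual closed-form inversion.)
δ = d·√(n/2) ⇒ n = 2(δ/d)² = 2 × (2.926 / 0.79)² = 27.44.
Rounding up, n = 28 per group.

n = 28 per group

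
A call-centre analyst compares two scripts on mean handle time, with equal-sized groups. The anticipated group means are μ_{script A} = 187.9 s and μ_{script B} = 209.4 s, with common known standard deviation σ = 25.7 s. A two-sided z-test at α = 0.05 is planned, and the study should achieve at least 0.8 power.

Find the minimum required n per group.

Standardized effect: d = |μ_{script A} − μ_{script B}| / σ = |187.9 − 209.4| / 25.7 = 0.8366
Set Φ(δ − 1.960) = 0.8; then δ − 1.960 = Φ⁻¹(0.8) = 0.842, giving δ = 2.802.
(For δ > 0 the lower-tail rejection region contributes negligibly to power, so the one-term inversion is standard.)
δ = d·√(n/2) ⇒ n = 2(δ/d)² = 2 × (2.802 / 0.8366)² = 22.43.
Round up to the next whole unit.

n = 23 per group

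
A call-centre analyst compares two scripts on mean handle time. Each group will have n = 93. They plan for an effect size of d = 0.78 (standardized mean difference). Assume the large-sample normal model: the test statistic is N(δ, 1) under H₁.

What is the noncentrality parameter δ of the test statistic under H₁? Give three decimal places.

δ ≈ 5.319

δ = d·√(n/2) = 0.78 × √(93/2) = 5.3189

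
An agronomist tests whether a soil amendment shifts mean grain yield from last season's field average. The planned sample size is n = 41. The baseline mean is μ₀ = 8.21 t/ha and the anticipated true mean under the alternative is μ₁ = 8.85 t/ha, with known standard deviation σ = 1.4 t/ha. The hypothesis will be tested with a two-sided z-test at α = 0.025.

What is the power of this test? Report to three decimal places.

Power ≈ 0.754

Standardized effect: d = |μ₁ − μ₀| / σ = |8.85 − 8.21| / 1.4 = 0.4571
Noncentrality parameter: λ = d·√n = 0.4571 × √41 = 2.9271
Critical value for a two-sided test at α = 0.025: z_{α/2} = 2.241.
Power = Φ(λ − 2.241) + Φ(−λ − 2.241) = Φ(0.686) + Φ(-5.169) = 0.7536 + 0.0000 = 0.7536.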